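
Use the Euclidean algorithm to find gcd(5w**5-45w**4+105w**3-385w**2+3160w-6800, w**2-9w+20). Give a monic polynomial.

Apply the Euclidean algorithm:
  5w**5-45w**4+105w**3-385w**2+3160w-6800 = (5w**3+5w-340)(w**2-9w+20) + (0)
The last nonzero remainder w**2-9w+20 is already monic.

w**2-9w+20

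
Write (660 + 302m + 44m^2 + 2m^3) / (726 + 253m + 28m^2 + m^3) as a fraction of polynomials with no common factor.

Repeated division with remainder:
  2m^3 + 44m^2 + 302m + 660 = (2)(m^3 + 28m^2 + 253m + 726) + (-12m^2 - 204m - 792)
  m^3 + 28m^2 + 253m + 726 = (-(1/12)m - 11/12)(-12m^2 - 204m - 792) + (0)
Last nonzero remainder: -12m^2 - 204m - 792. Dividing through by -12 gives the monic gcd m^2 + 17m + 66.
Cancel m^2 + 17m + 66 from numerator and denominator to get the reduced form.

(10 + 2m)/(11 + m)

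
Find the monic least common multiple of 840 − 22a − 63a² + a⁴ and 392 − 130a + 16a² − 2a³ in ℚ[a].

By polynomial division,
  a⁴ − 63a² − 22a + 840 = (−(1/2)a − 4)(−2a³ + 16a² − 130a + 392) + (−64a² − 346a + 2408)
  −2a³ + 16a² − 130a + 392 = ((1/32)a − 429/1024)(−64a² − 346a + 2408) + (−(179305/512)a + 179305/128)
  −64a² − 346a + 2408 = ((32768/179305)a + 44032/25615)(−(179305/512)a + 179305/128) + (0)
Last nonzero remainder: −(179305/512)a + 179305/128. Dividing through by −179305/512 gives the monic gcd a − 4.
Then lcm(f, g) = f·g / gcd(f, g); expanding and making the result monic gives the answer.

41160 − 4438a − 2159a² + 230a³ − 14a⁴ − 4a⁵ + a⁶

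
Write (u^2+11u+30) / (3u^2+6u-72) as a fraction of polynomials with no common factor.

(u+5)/(3u-12)

Euclidean algorithm in ℚ[u]:
  u^2+11u+30 = (1/3)(3u^2+6u-72) + (9u+54)
  3u^2+6u-72 = ((1/3)u-4/3)(9u+54) + (0)
Last nonzero remainder: 9u+54. Dividing through by 9 gives the monic gcd u+6.
Cancel u+6 from numerator and denominator to get the reduced form.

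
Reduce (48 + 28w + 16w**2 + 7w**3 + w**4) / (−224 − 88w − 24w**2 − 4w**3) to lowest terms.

Apply the Euclidean algorithm:
  w**4 + 7w**3 + 16w**2 + 28w + 48 = (−(1/4)w − 1/4)(−4w**3 − 24w**2 − 88w − 224) + (−12w**2 − 50w − 8)
  −4w**3 − 24w**2 − 88w − 224 = ((1/3)w + 11/18)(−12w**2 − 50w − 8) + (−(493/9)w − 1972/9)
  −12w**2 − 50w − 8 = ((108/493)w + 18/493)(−(493/9)w − 1972/9) + (0)
Last nonzero remainder: −(493/9)w − 1972/9. Dividing through by −493/9 gives the monic gcd w + 4.
Cancel w + 4 from numerator and denominator to get the reduced form.

(−12 − 4w − 3w**2 − w**3)/(56 + 8w + 4w**2)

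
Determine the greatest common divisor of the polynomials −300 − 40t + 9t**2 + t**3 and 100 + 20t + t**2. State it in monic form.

10 + t

Repeated division with remainder:
  t**3 + 9t**2 − 40t − 300 = (t − 11)(t**2 + 20t + 100) + (80t + 800)
  t**2 + 20t + 100 = ((1/80)t + 1/8)(80t + 800) + (0)
Last nonzero remainder: 80t + 800. Dividing through by 80 gives the monic gcd t + 10.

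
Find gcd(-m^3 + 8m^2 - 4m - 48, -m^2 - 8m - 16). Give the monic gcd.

1

Repeated division with remainder:
  -m^3 + 8m^2 - 4m - 48 = (m - 16)(-m^2 - 8m - 16) + (-116m - 304)
  -m^2 - 8m - 16 = ((1/116)m + 39/841)(-116m - 304) + (-1600/841)
  -116m - 304 = ((24389/400)m + 15979/100)(-1600/841) + (0)
The last nonzero remainder is the constant -1600/841, so the polynomials are coprime and gcd = 1.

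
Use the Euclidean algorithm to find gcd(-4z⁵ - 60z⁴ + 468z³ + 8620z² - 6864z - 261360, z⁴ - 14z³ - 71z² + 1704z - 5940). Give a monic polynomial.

Repeated division with remainder:
  -4z⁵ - 60z⁴ + 468z³ + 8620z² - 6864z - 261360 = (-4z - 116)(z⁴ - 14z³ - 71z² + 1704z - 5940) + (-1440z³ + 7200z² + 167040z - 950400)
  z⁴ - 14z³ - 71z² + 1704z - 5940 = (-(1/1440)z + 1/160)(-1440z³ + 7200z² + 167040z - 950400) + (0)
Last nonzero remainder: -1440z³ + 7200z² + 167040z - 950400. Dividing through by -1440 gives the monic gcd z³ - 5z² - 116z + 660.

z³ - 5z² - 116z + 660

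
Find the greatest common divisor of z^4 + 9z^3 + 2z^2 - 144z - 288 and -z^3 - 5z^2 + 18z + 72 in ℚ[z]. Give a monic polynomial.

z^3 + 5z^2 - 18z - 72

Apply the Euclidean algorithm:
  z^4 + 9z^3 + 2z^2 - 144z - 288 = (-z - 4)(-z^3 - 5z^2 + 18z + 72) + (0)
Last nonzero remainder: -z^3 - 5z^2 + 18z + 72. Dividing through by -1 gives the monic gcd z^3 + 5z^2 - 18z - 72.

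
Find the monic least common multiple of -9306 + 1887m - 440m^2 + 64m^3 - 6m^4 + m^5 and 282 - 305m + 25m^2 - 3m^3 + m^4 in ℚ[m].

By polynomial division,
  m^5 - 6m^4 + 64m^3 - 440m^2 + 1887m - 9306 = (m - 3)(m^4 - 3m^3 + 25m^2 - 305m + 282) + (30m^3 - 60m^2 + 690m - 8460)
  m^4 - 3m^3 + 25m^2 - 305m + 282 = ((1/30)m - 1/30)(30m^3 - 60m^2 + 690m - 8460) + (0)
Last nonzero remainder: 30m^3 - 60m^2 + 690m - 8460. Dividing through by 30 gives the monic gcd m^3 - 2m^2 + 23m - 282.
Then lcm(f, g) = f·g / gcd(f, g); expanding and making the result monic gives the answer.

9306 - 11193m + 2327m^2 - 504m^3 + 70m^4 - 7m^5 + m^6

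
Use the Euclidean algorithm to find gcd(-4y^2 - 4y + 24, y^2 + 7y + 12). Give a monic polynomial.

Euclidean algorithm in ℚ[y]:
  -4y^2 - 4y + 24 = (-4)(y^2 + 7y + 12) + (24y + 72)
  y^2 + 7y + 12 = ((1/24)y + 1/6)(24y + 72) + (0)
Last nonzero remainder: 24y + 72. Dividing through by 24 gives the monic gcd y + 3.

y + 3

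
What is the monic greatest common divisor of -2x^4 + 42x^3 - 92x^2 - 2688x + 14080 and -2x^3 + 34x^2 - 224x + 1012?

x - 11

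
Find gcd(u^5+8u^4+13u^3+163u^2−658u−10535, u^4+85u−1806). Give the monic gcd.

Repeated division with remainder:
  u^5+8u^4+13u^3+163u^2−658u−10535 = (u+8)(u^4+85u−1806) + (13u^3+78u^2+468u+3913)
  u^4+85u−1806 = ((1/13)u−6/13)(13u^3+78u^2+468u+3913) + (0)
Last nonzero remainder: 13u^3+78u^2+468u+3913. Dividing through by 13 gives the monic gcd u^3+6u^2+36u+301.

u^3+6u^2+36u+301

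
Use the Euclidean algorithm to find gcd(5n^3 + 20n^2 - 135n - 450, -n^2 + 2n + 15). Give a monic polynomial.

Repeated division with remainder:
  5n^3 + 20n^2 - 135n - 450 = (-5n - 30)(-n^2 + 2n + 15) + (0)
Last nonzero remainder: -n^2 + 2n + 15. Dividing through by -1 gives the monic gcd n^2 - 2n - 15.

n^2 - 2n - 15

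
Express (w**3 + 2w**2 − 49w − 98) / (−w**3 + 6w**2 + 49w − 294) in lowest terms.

Repeated division with remainder:
  w**3 + 2w**2 − 49w − 98 = (−1)(−w**3 + 6w**2 + 49w − 294) + (8w**2 − 392)
  −w**3 + 6w**2 + 49w − 294 = (−(1/8)w + 3/4)(8w**2 − 392) + (0)
Last nonzero remainder: 8w**2 − 392. Dividing through by 8 gives the monic gcd w**2 − 49.
Cancel w**2 − 49 from numerator and denominator to get the reduced form.

(−w − 2)/(w − 6)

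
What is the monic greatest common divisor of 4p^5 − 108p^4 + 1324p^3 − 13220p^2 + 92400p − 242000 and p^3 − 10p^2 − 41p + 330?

By polynomial division,
  4p^5 − 108p^4 + 1324p^3 − 13220p^2 + 92400p − 242000 = (4p^2 − 68p + 808)(p^3 − 10p^2 − 41p + 330) + (−9248p^2 + 147968p − 508640)
  p^3 − 10p^2 − 41p + 330 = (−(1/9248)p − 3/4624)(−9248p^2 + 147968p − 508640) + (0)
Last nonzero remainder: −9248p^2 + 147968p − 508640. Dividing through by −9248 gives the monic gcd p^2 − 16p + 55.

p^2 − 16p + 55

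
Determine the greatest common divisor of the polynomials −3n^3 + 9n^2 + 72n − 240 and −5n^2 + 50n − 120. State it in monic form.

Apply the Euclidean algorithm:
  −3n^3 + 9n^2 + 72n − 240 = ((3/5)n + 21/5)(−5n^2 + 50n − 120) + (−66n + 264)
  −5n^2 + 50n − 120 = ((5/66)n − 5/11)(−66n + 264) + (0)
Last nonzero remainder: −66n + 264. Dividing through by −66 gives the monic gcd n − 4.

n − 4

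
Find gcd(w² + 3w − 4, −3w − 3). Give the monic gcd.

Euclidean algorithm in ℚ[w]:
  w² + 3w − 4 = (−(1/3)w − 2/3)(−3w − 3) + (−6)
  −3w − 3 = ((1/2)w + 1/2)(−6) + (0)
The last nonzero remainder is the constant −6, so the polynomials are coprime and gcd = 1.

1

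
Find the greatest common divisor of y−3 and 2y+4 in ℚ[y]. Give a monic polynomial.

By polynomial division,
  y−3 = (1/2)(2y+4) + (−5)
  2y+4 = (−(2/5)y−4/5)(−5) + (0)
The last nonzero remainder is the constant −5, so the polynomials are coprime and gcd = 1.

1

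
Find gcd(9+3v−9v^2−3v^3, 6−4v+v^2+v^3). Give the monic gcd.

3+v

Euclidean algorithm in ℚ[v]:
  −3v^3−9v^2+3v+9 = (−3)(v^3+v^2−4v+6) + (−6v^2−9v+27)
  v^3+v^2−4v+6 = (−(1/6)v+1/12)(−6v^2−9v+27) + ((5/4)v+15/4)
  −6v^2−9v+27 = (−(24/5)v+36/5)((5/4)v+15/4) + (0)
Last nonzero remainder: (5/4)v+15/4. Dividing through by 5/4 gives the monic gcd v+3.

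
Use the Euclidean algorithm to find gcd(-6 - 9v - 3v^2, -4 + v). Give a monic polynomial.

1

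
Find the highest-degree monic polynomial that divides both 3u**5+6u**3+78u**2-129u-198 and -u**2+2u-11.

By polynomial division,
  3u**5+6u**3+78u**2-129u-198 = (-3u**3-6u**2+15u+18)(-u**2+2u-11) + (0)
Last nonzero remainder: -u**2+2u-11. Dividing through by -1 gives the monic gcd u**2-2u+11.

u**2-2u+11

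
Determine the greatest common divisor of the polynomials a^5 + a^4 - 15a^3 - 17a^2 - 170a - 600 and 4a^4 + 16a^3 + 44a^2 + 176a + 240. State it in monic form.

Apply the Euclidean algorithm:
  a^5 + a^4 - 15a^3 - 17a^2 - 170a - 600 = ((1/4)a - 3/4)(4a^4 + 16a^3 + 44a^2 + 176a + 240) + (-14a^3 - 28a^2 - 98a - 420)
  4a^4 + 16a^3 + 44a^2 + 176a + 240 = (-(2/7)a - 4/7)(-14a^3 - 28a^2 - 98a - 420) + (0)
Last nonzero remainder: -14a^3 - 28a^2 - 98a - 420. Dividing through by -14 gives the monic gcd a^3 + 2a^2 + 7a + 30.

a^3 + 2a^2 + 7a + 30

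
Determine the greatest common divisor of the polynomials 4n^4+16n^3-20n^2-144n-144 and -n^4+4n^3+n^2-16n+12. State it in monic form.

n^2-n-6

Apply the Euclidean algorithm:
  4n^4+16n^3-20n^2-144n-144 = (-4)(-n^4+4n^3+n^2-16n+12) + (32n^3-16n^2-208n-96)
  -n^4+4n^3+n^2-16n+12 = (-(1/32)n+7/64)(32n^3-16n^2-208n-96) + (-(15/4)n^2+(15/4)n+45/2)
  32n^3-16n^2-208n-96 = (-(128/15)n-64/15)(-(15/4)n^2+(15/4)n+45/2) + (0)
Last nonzero remainder: -(15/4)n^2+(15/4)n+45/2. Dividing through by -15/4 gives the monic gcd n^2-n-6.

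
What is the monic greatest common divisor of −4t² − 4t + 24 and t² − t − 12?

t + 3

Apply the Euclidean algorithm:
  −4t² − 4t + 24 = (−4)(t² − t − 12) + (−8t − 24)
  t² − t − 12 = (−(1/8)t + 1/2)(−8t − 24) + (0)
Last nonzero remainder: −8t − 24. Dividing through by −8 gives the monic gcd t + 3.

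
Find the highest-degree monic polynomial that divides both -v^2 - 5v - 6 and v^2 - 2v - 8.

v + 2

Repeated division with remainder:
  -v^2 - 5v - 6 = (-1)(v^2 - 2v - 8) + (-7v - 14)
  v^2 - 2v - 8 = (-(1/7)v + 4/7)(-7v - 14) + (0)
Last nonzero remainder: -7v - 14. Dividing through by -7 gives the monic gcd v + 2.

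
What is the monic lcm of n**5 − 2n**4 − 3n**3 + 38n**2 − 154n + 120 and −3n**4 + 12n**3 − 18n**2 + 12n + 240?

Apply the Euclidean algorithm:
  n**5 − 2n**4 − 3n**3 + 38n**2 − 154n + 120 = (−(1/3)n − 2/3)(−3n**4 + 12n**3 − 18n**2 + 12n + 240) + (−n**3 + 30n**2 − 66n + 280)
  −3n**4 + 12n**3 − 18n**2 + 12n + 240 = (3n + 78)(−n**3 + 30n**2 − 66n + 280) + (−2160n**2 + 4320n − 21600)
  −n**3 + 30n**2 − 66n + 280 = ((1/2160)n − 7/540)(−2160n**2 + 4320n − 21600) + (0)
Last nonzero remainder: −2160n**2 + 4320n − 21600. Dividing through by −2160 gives the monic gcd n**2 − 2n + 10.
Then lcm(f, g) = f·g / gcd(f, g); expanding and making the result monic gives the answer.

n**7 − 4n**6 − 7n**5 + 60n**4 − 206n**3 + 124n**2 + 992n − 960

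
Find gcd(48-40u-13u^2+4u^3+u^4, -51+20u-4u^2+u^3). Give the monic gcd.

-3+u

Euclidean algorithm in ℚ[u]:
  u^4+4u^3-13u^2-40u+48 = (u+8)(u^3-4u^2+20u-51) + (-u^2-149u+456)
  u^3-4u^2+20u-51 = (-u+153)(-u^2-149u+456) + (23273u-69819)
  -u^2-149u+456 = (-(1/23273)u-152/23273)(23273u-69819) + (0)
Last nonzero remainder: 23273u-69819. Dividing through by 23273 gives the monic gcd u-3.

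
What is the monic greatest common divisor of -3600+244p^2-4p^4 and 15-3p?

Repeated division with remainder:
  -4p^4+244p^2-3600 = ((4/3)p^3+(20/3)p^2-48p-240)(-3p+15) + (0)
Last nonzero remainder: -3p+15. Dividing through by -3 gives the monic gcd p-5.

-5+p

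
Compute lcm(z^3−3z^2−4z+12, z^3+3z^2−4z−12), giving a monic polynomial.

Repeated division with remainder:
  z^3−3z^2−4z+12 = (z^3+3z^2−4z−12) + (−6z^2+24)
  z^3+3z^2−4z−12 = (−(1/6)z−1/2)(−6z^2+24) + (0)
Last nonzero remainder: −6z^2+24. Dividing through by −6 gives the monic gcd z^2−4.
Then lcm(f, g) = f·g / gcd(f, g); expanding and making the result monic gives the answer.

z^4−13z^2+36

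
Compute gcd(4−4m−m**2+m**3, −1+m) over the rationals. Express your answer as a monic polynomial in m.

Apply the Euclidean algorithm:
  m**3−m**2−4m+4 = (m**2−4)(m−1) + (0)
The last nonzero remainder m−1 is already monic.

−1+m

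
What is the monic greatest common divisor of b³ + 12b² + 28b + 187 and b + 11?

Repeated division with remainder:
  b³ + 12b² + 28b + 187 = (b² + b + 17)(b + 11) + (0)
The last nonzero remainder b + 11 is already monic.

b + 11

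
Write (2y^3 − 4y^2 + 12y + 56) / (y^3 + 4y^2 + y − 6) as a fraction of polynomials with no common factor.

By polynomial division,
  2y^3 − 4y^2 + 12y + 56 = (2)(y^3 + 4y^2 + y − 6) + (−12y^2 + 10y + 68)
  y^3 + 4y^2 + y − 6 = (−(1/12)y − 29/72)(−12y^2 + 10y + 68) + ((385/36)y + 385/18)
  −12y^2 + 10y + 68 = (−(432/385)y + 1224/385)((385/36)y + 385/18) + (0)
Last nonzero remainder: (385/36)y + 385/18. Dividing through by 385/36 gives the monic gcd y + 2.
Cancel y + 2 from numerator and denominator to get the reduced form.

(2y^2 − 8y + 28)/(y^2 + 2y − 3)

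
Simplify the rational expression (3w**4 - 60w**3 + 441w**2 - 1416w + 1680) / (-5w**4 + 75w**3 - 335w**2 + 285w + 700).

Repeated division with remainder:
  3w**4 - 60w**3 + 441w**2 - 1416w + 1680 = (-3/5)(-5w**4 + 75w**3 - 335w**2 + 285w + 700) + (-15w**3 + 240w**2 - 1245w + 2100)
  -5w**4 + 75w**3 - 335w**2 + 285w + 700 = ((1/3)w + 1/3)(-15w**3 + 240w**2 - 1245w + 2100) + (0)
Last nonzero remainder: -15w**3 + 240w**2 - 1245w + 2100. Dividing through by -15 gives the monic gcd w**3 - 16w**2 + 83w - 140.
Cancel w**3 - 16w**2 + 83w - 140 from numerator and denominator to get the reduced form.

(-3w + 12)/(5w + 5)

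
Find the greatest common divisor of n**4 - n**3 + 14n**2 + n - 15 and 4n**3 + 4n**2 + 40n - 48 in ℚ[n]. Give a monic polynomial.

Repeated division with remainder:
  n**4 - n**3 + 14n**2 + n - 15 = ((1/4)n - 1/2)(4n**3 + 4n**2 + 40n - 48) + (6n**2 + 33n - 39)
  4n**3 + 4n**2 + 40n - 48 = ((2/3)n - 3)(6n**2 + 33n - 39) + (165n - 165)
  6n**2 + 33n - 39 = ((2/55)n + 13/55)(165n - 165) + (0)
Last nonzero remainder: 165n - 165. Dividing through by 165 gives the monic gcd n - 1.

n - 1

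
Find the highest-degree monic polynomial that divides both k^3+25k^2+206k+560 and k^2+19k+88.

Apply the Euclidean algorithm:
  k^3+25k^2+206k+560 = (k+6)(k^2+19k+88) + (4k+32)
  k^2+19k+88 = ((1/4)k+11/4)(4k+32) + (0)
Last nonzero remainder: 4k+32. Dividing through by 4 gives the monic gcd k+8.

k+8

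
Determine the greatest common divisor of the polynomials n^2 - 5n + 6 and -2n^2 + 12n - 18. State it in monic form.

By polynomial division,
  n^2 - 5n + 6 = (-1/2)(-2n^2 + 12n - 18) + (n - 3)
  -2n^2 + 12n - 18 = (-2n + 6)(n - 3) + (0)
The last nonzero remainder n - 3 is already monic.

n - 3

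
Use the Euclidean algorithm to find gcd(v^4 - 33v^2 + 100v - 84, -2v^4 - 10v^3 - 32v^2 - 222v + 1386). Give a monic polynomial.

Repeated division with remainder:
  v^4 - 33v^2 + 100v - 84 = (-1/2)(-2v^4 - 10v^3 - 32v^2 - 222v + 1386) + (-5v^3 - 49v^2 - 11v + 609)
  -2v^4 - 10v^3 - 32v^2 - 222v + 1386 = ((2/5)v - 48/25)(-5v^3 - 49v^2 - 11v + 609) + (-(3042/25)v^2 - (12168/25)v + 63882/25)
  -5v^3 - 49v^2 - 11v + 609 = ((125/3042)v + 725/3042)(-(3042/25)v^2 - (12168/25)v + 63882/25) + (0)
Last nonzero remainder: -(3042/25)v^2 - (12168/25)v + 63882/25. Dividing through by -3042/25 gives the monic gcd v^2 + 4v - 21.

v^2 + 4v - 21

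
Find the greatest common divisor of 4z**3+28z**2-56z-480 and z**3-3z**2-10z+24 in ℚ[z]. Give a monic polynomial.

Repeated division with remainder:
  4z**3+28z**2-56z-480 = (4)(z**3-3z**2-10z+24) + (40z**2-16z-576)
  z**3-3z**2-10z+24 = ((1/40)z-13/200)(40z**2-16z-576) + ((84/25)z-336/25)
  40z**2-16z-576 = ((250/21)z+300/7)((84/25)z-336/25) + (0)
Last nonzero remainder: (84/25)z-336/25. Dividing through by 84/25 gives the monic gcd z-4.

z-4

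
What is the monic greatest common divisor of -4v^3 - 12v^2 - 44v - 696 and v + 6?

v + 6

Repeated division with remainder:
  -4v^3 - 12v^2 - 44v - 696 = (-4v^2 + 12v - 116)(v + 6) + (0)
The last nonzero remainder v + 6 is already monic.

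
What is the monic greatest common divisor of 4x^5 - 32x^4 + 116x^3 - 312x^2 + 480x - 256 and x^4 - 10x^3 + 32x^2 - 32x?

x^2 - 6x + 8

Euclidean algorithm in ℚ[x]:
  4x^5 - 32x^4 + 116x^3 - 312x^2 + 480x - 256 = (4x + 8)(x^4 - 10x^3 + 32x^2 - 32x) + (68x^3 - 440x^2 + 736x - 256)
  x^4 - 10x^3 + 32x^2 - 32x = ((1/68)x - 15/289)(68x^3 - 440x^2 + 736x - 256) + (-(480/289)x^2 + (2880/289)x - 3840/289)
  68x^3 - 440x^2 + 736x - 256 = (-(4913/120)x + 289/15)(-(480/289)x^2 + (2880/289)x - 3840/289) + (0)
Last nonzero remainder: -(480/289)x^2 + (2880/289)x - 3840/289. Dividing through by -480/289 gives the monic gcd x^2 - 6x + 8.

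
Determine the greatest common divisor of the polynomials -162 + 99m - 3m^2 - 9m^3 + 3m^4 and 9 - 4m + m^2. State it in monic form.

By polynomial division,
  3m^4 - 9m^3 - 3m^2 + 99m - 162 = (3m^2 + 3m - 18)(m^2 - 4m + 9) + (0)
The last nonzero remainder m^2 - 4m + 9 is already monic.

9 - 4m + m^2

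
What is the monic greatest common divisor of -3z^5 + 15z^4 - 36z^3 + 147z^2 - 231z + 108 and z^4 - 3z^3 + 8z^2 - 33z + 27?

Apply the Euclidean algorithm:
  -3z^5 + 15z^4 - 36z^3 + 147z^2 - 231z + 108 = (-3z + 6)(z^4 - 3z^3 + 8z^2 - 33z + 27) + (6z^3 + 48z - 54)
  z^4 - 3z^3 + 8z^2 - 33z + 27 = ((1/6)z - 1/2)(6z^3 + 48z - 54) + (0)
Last nonzero remainder: 6z^3 + 48z - 54. Dividing through by 6 gives the monic gcd z^3 + 8z - 9.

z^3 + 8z - 9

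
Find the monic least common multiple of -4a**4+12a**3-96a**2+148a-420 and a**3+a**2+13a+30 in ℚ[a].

Apply the Euclidean algorithm:
  -4a**4+12a**3-96a**2+148a-420 = (-4a+16)(a**3+a**2+13a+30) + (-60a**2+60a-900)
  a**3+a**2+13a+30 = (-(1/60)a-1/30)(-60a**2+60a-900) + (0)
Last nonzero remainder: -60a**2+60a-900. Dividing through by -60 gives the monic gcd a**2-a+15.
Then lcm(f, g) = f·g / gcd(f, g); expanding and making the result monic gives the answer.

a**5-a**4+18a**3+11a**2+31a+210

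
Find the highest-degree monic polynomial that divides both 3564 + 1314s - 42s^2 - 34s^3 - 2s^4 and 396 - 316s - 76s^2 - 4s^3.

Repeated division with remainder:
  -2s^4 - 34s^3 - 42s^2 + 1314s + 3564 = ((1/2)s - 1)(-4s^3 - 76s^2 - 316s + 396) + (40s^2 + 800s + 3960)
  -4s^3 - 76s^2 - 316s + 396 = (-(1/10)s + 1/10)(40s^2 + 800s + 3960) + (0)
Last nonzero remainder: 40s^2 + 800s + 3960. Dividing through by 40 gives the monic gcd s^2 + 20s + 99.

99 + 20s + s^2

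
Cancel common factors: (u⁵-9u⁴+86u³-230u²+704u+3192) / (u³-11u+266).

Euclidean algorithm in ℚ[u]:
  u⁵-9u⁴+86u³-230u²+704u+3192 = (u²-9u+97)(u³-11u+266) + (-595u²+4165u-22610)
  u³-11u+266 = (-(1/595)u-1/85)(-595u²+4165u-22610) + (0)
Last nonzero remainder: -595u²+4165u-22610. Dividing through by -595 gives the monic gcd u²-7u+38.
Cancel u²-7u+38 from numerator and denominator to get the reduced form.

(u³-2u²+34u+84)/(u+7)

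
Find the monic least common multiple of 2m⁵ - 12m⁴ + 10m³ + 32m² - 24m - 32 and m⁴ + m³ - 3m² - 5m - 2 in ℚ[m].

m⁶ - 5m⁵ - m⁴ + 21m³ + 4m² - 28m - 16

Repeated division with remainder:
  2m⁵ - 12m⁴ + 10m³ + 32m² - 24m - 32 = (2m - 14)(m⁴ + m³ - 3m² - 5m - 2) + (30m³ - 90m - 60)
  m⁴ + m³ - 3m² - 5m - 2 = ((1/30)m + 1/30)(30m³ - 90m - 60) + (0)
Last nonzero remainder: 30m³ - 90m - 60. Dividing through by 30 gives the monic gcd m³ - 3m - 2.
Then lcm(f, g) = f·g / gcd(f, g); expanding and making the result monic gives the answer.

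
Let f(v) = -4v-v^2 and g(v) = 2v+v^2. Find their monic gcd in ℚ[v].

Repeated division with remainder:
  -v^2-4v = (-1)(v^2+2v) + (-2v)
  v^2+2v = (-(1/2)v-1)(-2v) + (0)
Last nonzero remainder: -2v. Dividing through by -2 gives the monic gcd v.

v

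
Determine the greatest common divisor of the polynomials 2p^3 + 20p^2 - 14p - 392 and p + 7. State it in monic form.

p + 7

By polynomial division,
  2p^3 + 20p^2 - 14p - 392 = (2p^2 + 6p - 56)(p + 7) + (0)
The last nonzero remainder p + 7 is already monic.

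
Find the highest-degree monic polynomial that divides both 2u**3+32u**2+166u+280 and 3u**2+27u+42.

Apply the Euclidean algorithm:
  2u**3+32u**2+166u+280 = ((2/3)u+14/3)(3u**2+27u+42) + (12u+84)
  3u**2+27u+42 = ((1/4)u+1/2)(12u+84) + (0)
Last nonzero remainder: 12u+84. Dividing through by 12 gives the monic gcd u+7.

u+7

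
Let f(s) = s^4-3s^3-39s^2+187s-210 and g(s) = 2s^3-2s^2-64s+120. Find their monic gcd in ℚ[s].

Apply the Euclidean algorithm:
  s^4-3s^3-39s^2+187s-210 = ((1/2)s-1)(2s^3-2s^2-64s+120) + (-9s^2+63s-90)
  2s^3-2s^2-64s+120 = (-(2/9)s-4/3)(-9s^2+63s-90) + (0)
Last nonzero remainder: -9s^2+63s-90. Dividing through by -9 gives the monic gcd s^2-7s+10.

s^2-7s+10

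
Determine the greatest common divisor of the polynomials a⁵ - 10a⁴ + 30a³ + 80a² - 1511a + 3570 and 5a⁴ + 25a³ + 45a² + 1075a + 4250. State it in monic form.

a³ + 9a + 170

Apply the Euclidean algorithm:
  a⁵ - 10a⁴ + 30a³ + 80a² - 1511a + 3570 = ((1/5)a - 3)(5a⁴ + 25a³ + 45a² + 1075a + 4250) + (96a³ + 864a + 16320)
  5a⁴ + 25a³ + 45a² + 1075a + 4250 = ((5/96)a + 25/96)(96a³ + 864a + 16320) + (0)
Last nonzero remainder: 96a³ + 864a + 16320. Dividing through by 96 gives the monic gcd a³ + 9a + 170.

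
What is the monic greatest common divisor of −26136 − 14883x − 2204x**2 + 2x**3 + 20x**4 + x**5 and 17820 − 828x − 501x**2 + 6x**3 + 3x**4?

−99 − 2x + x**2

Repeated division with remainder:
  x**5 + 20x**4 + 2x**3 − 2204x**2 − 14883x − 26136 = ((1/3)x + 6)(3x**4 + 6x**3 − 501x**2 − 828x + 17820) + (133x**3 + 1078x**2 − 15855x − 133056)
  3x**4 + 6x**3 − 501x**2 − 828x + 17820 = ((3/133)x − 348/2527)(133x**3 + 1078x**2 − 15855x − 133056) + ((1836/361)x**2 − (3672/361)x − 181764/361)
  133x**3 + 1078x**2 − 15855x − 133056 = ((48013/1836)x + 40432/153)((1836/361)x**2 − (3672/361)x − 181764/361) + (0)
Last nonzero remainder: (1836/361)x**2 − (3672/361)x − 181764/361. Dividing through by 1836/361 gives the monic gcd x**2 − 2x − 99.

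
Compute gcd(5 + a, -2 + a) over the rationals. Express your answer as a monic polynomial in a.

1

Euclidean algorithm in ℚ[a]:
  a + 5 = (a - 2) + (7)
  a - 2 = ((1/7)a - 2/7)(7) + (0)
The last nonzero remainder is the constant 7, so the polynomials are coprime and gcd = 1.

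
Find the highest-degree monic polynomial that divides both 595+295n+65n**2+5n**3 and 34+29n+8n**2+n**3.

17+6n+n**2

By polynomial division,
  5n**3+65n**2+295n+595 = (5)(n**3+8n**2+29n+34) + (25n**2+150n+425)
  n**3+8n**2+29n+34 = ((1/25)n+2/25)(25n**2+150n+425) + (0)
Last nonzero remainder: 25n**2+150n+425. Dividing through by 25 gives the monic gcd n**2+6n+17.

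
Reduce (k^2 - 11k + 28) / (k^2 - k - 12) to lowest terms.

(k - 7)/(k + 3)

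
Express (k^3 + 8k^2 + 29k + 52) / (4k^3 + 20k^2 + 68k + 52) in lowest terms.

(k + 4)/(4k + 4)

Apply the Euclidean algorithm:
  k^3 + 8k^2 + 29k + 52 = (1/4)(4k^3 + 20k^2 + 68k + 52) + (3k^2 + 12k + 39)
  4k^3 + 20k^2 + 68k + 52 = ((4/3)k + 4/3)(3k^2 + 12k + 39) + (0)
Last nonzero remainder: 3k^2 + 12k + 39. Dividing through by 3 gives the monic gcd k^2 + 4k + 13.
Cancel k^2 + 4k + 13 from numerator and denominator to get the reduced form.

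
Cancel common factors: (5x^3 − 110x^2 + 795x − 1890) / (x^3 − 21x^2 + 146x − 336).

(5x − 45)/(x − 8)

Apply the Euclidean algorithm:
  5x^3 − 110x^2 + 795x − 1890 = (5)(x^3 − 21x^2 + 146x − 336) + (−5x^2 + 65x − 210)
  x^3 − 21x^2 + 146x − 336 = (−(1/5)x + 8/5)(−5x^2 + 65x − 210) + (0)
Last nonzero remainder: −5x^2 + 65x − 210. Dividing through by −5 gives the monic gcd x^2 − 13x + 42.
Cancel x^2 − 13x + 42 from numerator and denominator to get the reduced form.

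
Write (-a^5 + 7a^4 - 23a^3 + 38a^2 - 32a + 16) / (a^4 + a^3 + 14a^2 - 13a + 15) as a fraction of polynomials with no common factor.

(-a^3 + 6a^2 - 16a + 16)/(a^2 + 2a + 15)

By polynomial division,
  -a^5 + 7a^4 - 23a^3 + 38a^2 - 32a + 16 = (-a + 8)(a^4 + a^3 + 14a^2 - 13a + 15) + (-17a^3 - 87a^2 + 87a - 104)
  a^4 + a^3 + 14a^2 - 13a + 15 = (-(1/17)a + 70/289)(-17a^3 - 87a^2 + 87a - 104) + ((11615/289)a^2 - (11615/289)a + 11615/289)
  -17a^3 - 87a^2 + 87a - 104 = (-(4913/11615)a - 30056/11615)((11615/289)a^2 - (11615/289)a + 11615/289) + (0)
Last nonzero remainder: (11615/289)a^2 - (11615/289)a + 11615/289. Dividing through by 11615/289 gives the monic gcd a^2 - a + 1.
Cancel a^2 - a + 1 from numerator and denominator to get the reduced form.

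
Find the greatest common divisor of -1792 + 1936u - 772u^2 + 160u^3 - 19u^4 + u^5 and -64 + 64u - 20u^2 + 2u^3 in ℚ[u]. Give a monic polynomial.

8 - 6u + u^2

Apply the Euclidean algorithm:
  u^5 - 19u^4 + 160u^3 - 772u^2 + 1936u - 1792 = ((1/2)u^2 - (9/2)u + 19)(2u^3 - 20u^2 + 64u - 64) + (-72u^2 + 432u - 576)
  2u^3 - 20u^2 + 64u - 64 = (-(1/36)u + 1/9)(-72u^2 + 432u - 576) + (0)
Last nonzero remainder: -72u^2 + 432u - 576. Dividing through by -72 gives the monic gcd u^2 - 6u + 8.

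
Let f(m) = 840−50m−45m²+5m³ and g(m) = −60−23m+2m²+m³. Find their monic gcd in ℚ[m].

4+m

Euclidean algorithm in ℚ[m]:
  5m³−45m²−50m+840 = (5)(m³+2m²−23m−60) + (−55m²+65m+1140)
  m³+2m²−23m−60 = (−(1/55)m−7/121)(−55m²+65m+1140) + ((180/121)m+720/121)
  −55m²+65m+1140 = (−(1331/36)m+2299/12)((180/121)m+720/121) + (0)
Last nonzero remainder: (180/121)m+720/121. Dividing through by 180/121 gives the monic gcd m+4.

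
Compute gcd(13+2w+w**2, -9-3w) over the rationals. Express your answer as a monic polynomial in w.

1

Apply the Euclidean algorithm:
  w**2+2w+13 = (-(1/3)w+1/3)(-3w-9) + (16)
  -3w-9 = (-(3/16)w-9/16)(16) + (0)
The last nonzero remainder is the constant 16, so the polynomials are coprime and gcd = 1.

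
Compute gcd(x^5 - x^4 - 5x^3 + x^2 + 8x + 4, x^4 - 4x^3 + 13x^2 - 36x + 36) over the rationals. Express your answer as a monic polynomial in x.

Euclidean algorithm in ℚ[x]:
  x^5 - x^4 - 5x^3 + x^2 + 8x + 4 = (x + 3)(x^4 - 4x^3 + 13x^2 - 36x + 36) + (-6x^3 - 2x^2 + 80x - 104)
  x^4 - 4x^3 + 13x^2 - 36x + 36 = (-(1/6)x + 13/18)(-6x^3 - 2x^2 + 80x - 104) + ((250/9)x^2 - (1000/9)x + 1000/9)
  -6x^3 - 2x^2 + 80x - 104 = (-(27/125)x - 117/125)((250/9)x^2 - (1000/9)x + 1000/9) + (0)
Last nonzero remainder: (250/9)x^2 - (1000/9)x + 1000/9. Dividing through by 250/9 gives the monic gcd x^2 - 4x + 4.

x^2 - 4x + 4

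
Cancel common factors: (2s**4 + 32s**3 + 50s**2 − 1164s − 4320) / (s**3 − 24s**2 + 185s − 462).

(2s**3 + 44s**2 + 314s + 720)/(s**2 − 18s + 77)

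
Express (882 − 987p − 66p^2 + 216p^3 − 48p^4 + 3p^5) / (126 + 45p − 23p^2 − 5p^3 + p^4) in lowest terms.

Repeated division with remainder:
  3p^5 − 48p^4 + 216p^3 − 66p^2 − 987p + 882 = (3p − 33)(p^4 − 5p^3 − 23p^2 + 45p + 126) + (120p^3 − 960p^2 + 120p + 5040)
  p^4 − 5p^3 − 23p^2 + 45p + 126 = ((1/120)p + 1/40)(120p^3 − 960p^2 + 120p + 5040) + (0)
Last nonzero remainder: 120p^3 − 960p^2 + 120p + 5040. Dividing through by 120 gives the monic gcd p^3 − 8p^2 + p + 42.
Cancel p^3 − 8p^2 + p + 42 from numerator and denominator to get the reduced form.

(21 − 24p + 3p^2)/(3 + p)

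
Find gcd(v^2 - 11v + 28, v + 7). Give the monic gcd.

By polynomial division,
  v^2 - 11v + 28 = (v - 18)(v + 7) + (154)
  v + 7 = ((1/154)v + 1/22)(154) + (0)
The last nonzero remainder is the constant 154, so the polynomials are coprime and gcd = 1.

1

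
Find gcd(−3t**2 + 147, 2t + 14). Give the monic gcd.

Euclidean algorithm in ℚ[t]:
  −3t**2 + 147 = (−(3/2)t + 21/2)(2t + 14) + (0)
Last nonzero remainder: 2t + 14. Dividing through by 2 gives the monic gcd t + 7.

t + 7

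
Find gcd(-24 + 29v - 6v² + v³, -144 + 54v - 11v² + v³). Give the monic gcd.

24 - 5v + v²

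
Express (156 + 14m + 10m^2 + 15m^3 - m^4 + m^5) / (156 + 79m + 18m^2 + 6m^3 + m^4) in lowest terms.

Repeated division with remainder:
  m^5 - m^4 + 15m^3 + 10m^2 + 14m + 156 = (m - 7)(m^4 + 6m^3 + 18m^2 + 79m + 156) + (39m^3 + 57m^2 + 411m + 1248)
  m^4 + 6m^3 + 18m^2 + 79m + 156 = ((1/39)m + 59/507)(39m^3 + 57m^2 + 411m + 1248) + ((140/169)m^2 - (140/169)m + 140/13)
  39m^3 + 57m^2 + 411m + 1248 = ((6591/140)m + 4056/35)((140/169)m^2 - (140/169)m + 140/13) + (0)
Last nonzero remainder: (140/169)m^2 - (140/169)m + 140/13. Dividing through by 140/169 gives the monic gcd m^2 - m + 13.
Cancel m^2 - m + 13 from numerator and denominator to get the reduced form.

(12 + 2m + m^3)/(12 + 7m + m^2)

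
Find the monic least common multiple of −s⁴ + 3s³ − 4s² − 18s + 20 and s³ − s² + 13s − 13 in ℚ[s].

Repeated division with remainder:
  −s⁴ + 3s³ − 4s² − 18s + 20 = (−s + 2)(s³ − s² + 13s − 13) + (11s² − 57s + 46)
  s³ − s² + 13s − 13 = ((1/11)s + 46/121)(11s² − 57s + 46) + ((3689/121)s − 3689/121)
  11s² − 57s + 46 = ((1331/3689)s − 5566/3689)((3689/121)s − 3689/121) + (0)
Last nonzero remainder: (3689/121)s − 3689/121. Dividing through by 3689/121 gives the monic gcd s − 1.
Then lcm(f, g) = f·g / gcd(f, g); expanding and making the result monic gives the answer.

s⁶ − 3s⁵ + 17s⁴ − 21s³ + 32s² + 234s − 260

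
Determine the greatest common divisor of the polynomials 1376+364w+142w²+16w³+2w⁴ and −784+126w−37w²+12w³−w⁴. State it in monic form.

By polynomial division,
  2w⁴+16w³+142w²+364w+1376 = (−2)(−w⁴+12w³−37w²+126w−784) + (40w³+68w²+616w−192)
  −w⁴+12w³−37w²+126w−784 = (−(1/40)w+137/400)(40w³+68w²+616w−192) + (−(4489/100)w²−(4489/50)w−17956/25)
  40w³+68w²+616w−192 = (−(4000/4489)w+1200/4489)(−(4489/100)w²−(4489/50)w−17956/25) + (0)
Last nonzero remainder: −(4489/100)w²−(4489/50)w−17956/25. Dividing through by −4489/100 gives the monic gcd w²+2w+16.

16+2w+w²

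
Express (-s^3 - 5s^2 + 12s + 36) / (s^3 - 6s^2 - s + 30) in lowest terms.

Apply the Euclidean algorithm:
  -s^3 - 5s^2 + 12s + 36 = (-1)(s^3 - 6s^2 - s + 30) + (-11s^2 + 11s + 66)
  s^3 - 6s^2 - s + 30 = (-(1/11)s + 5/11)(-11s^2 + 11s + 66) + (0)
Last nonzero remainder: -11s^2 + 11s + 66. Dividing through by -11 gives the monic gcd s^2 - s - 6.
Cancel s^2 - s - 6 from numerator and denominator to get the reduced form.

(-s - 6)/(s - 5)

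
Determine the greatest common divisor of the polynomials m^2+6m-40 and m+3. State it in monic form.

1

Repeated division with remainder:
  m^2+6m-40 = (m+3)(m+3) + (-49)
  m+3 = (-(1/49)m-3/49)(-49) + (0)
The last nonzero remainder is the constant -49, so the polynomials are coprime and gcd = 1.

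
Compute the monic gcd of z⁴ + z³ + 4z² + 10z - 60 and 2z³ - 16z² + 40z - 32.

By polynomial division,
  z⁴ + z³ + 4z² + 10z - 60 = ((1/2)z + 9/2)(2z³ - 16z² + 40z - 32) + (56z² - 154z + 84)
  2z³ - 16z² + 40z - 32 = ((1/28)z - 3/16)(56z² - 154z + 84) + ((65/8)z - 65/4)
  56z² - 154z + 84 = ((448/65)z - 336/65)((65/8)z - 65/4) + (0)
Last nonzero remainder: (65/8)z - 65/4. Dividing through by 65/8 gives the monic gcd z - 2.

z - 2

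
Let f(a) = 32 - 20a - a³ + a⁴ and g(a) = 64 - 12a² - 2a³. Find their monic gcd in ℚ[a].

-2 + a

Apply the Euclidean algorithm:
  a⁴ - a³ - 20a + 32 = (-(1/2)a + 7/2)(-2a³ - 12a² + 64) + (42a² + 12a - 192)
  -2a³ - 12a² + 64 = (-(1/21)a - 40/147)(42a² + 12a - 192) + (-(288/49)a + 576/49)
  42a² + 12a - 192 = (-(343/48)a - 49/3)(-(288/49)a + 576/49) + (0)
Last nonzero remainder: -(288/49)a + 576/49. Dividing through by -288/49 gives the monic gcd a - 2.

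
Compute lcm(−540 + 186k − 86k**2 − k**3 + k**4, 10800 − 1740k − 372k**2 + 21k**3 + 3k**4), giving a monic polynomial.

Repeated division with remainder:
  k**4 − k**3 − 86k**2 + 186k − 540 = (1/3)(3k**4 + 21k**3 − 372k**2 − 1740k + 10800) + (−8k**3 + 38k**2 + 766k − 4140)
  3k**4 + 21k**3 − 372k**2 − 1740k + 10800 = (−(3/8)k − 141/32)(−8k**3 + 38k**2 + 766k − 4140) + ((1323/16)k**2 + (1323/16)k − 59535/8)
  −8k**3 + 38k**2 + 766k − 4140 = (−(128/1323)k + 736/1323)((1323/16)k**2 + (1323/16)k − 59535/8) + (0)
Last nonzero remainder: (1323/16)k**2 + (1323/16)k − 59535/8. Dividing through by 1323/16 gives the monic gcd k**2 + k − 90.
Then lcm(f, g) = f·g / gcd(f, g); expanding and making the result monic gives the answer.

21600 − 10680k + 4016k**2 − 290k**3 − 132k**4 + 5k**5 + k**6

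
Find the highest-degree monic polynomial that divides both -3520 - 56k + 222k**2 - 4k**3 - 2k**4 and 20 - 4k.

-5 + k

Apply the Euclidean algorithm:
  -2k**4 - 4k**3 + 222k**2 - 56k - 3520 = ((1/2)k**3 + (7/2)k**2 - 38k - 176)(-4k + 20) + (0)
Last nonzero remainder: -4k + 20. Dividing through by -4 gives the monic gcd k - 5.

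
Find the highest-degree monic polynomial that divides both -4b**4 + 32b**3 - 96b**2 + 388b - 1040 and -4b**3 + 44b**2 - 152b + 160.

b**2 - 9b + 20

By polynomial division,
  -4b**4 + 32b**3 - 96b**2 + 388b - 1040 = (b + 3)(-4b**3 + 44b**2 - 152b + 160) + (-76b**2 + 684b - 1520)
  -4b**3 + 44b**2 - 152b + 160 = ((1/19)b - 2/19)(-76b**2 + 684b - 1520) + (0)
Last nonzero remainder: -76b**2 + 684b - 1520. Dividing through by -76 gives the monic gcd b**2 - 9b + 20.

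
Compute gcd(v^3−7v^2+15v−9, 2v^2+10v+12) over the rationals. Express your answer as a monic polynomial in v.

Euclidean algorithm in ℚ[v]:
  v^3−7v^2+15v−9 = ((1/2)v−6)(2v^2+10v+12) + (69v+63)
  2v^2+10v+12 = ((2/69)v+188/1587)(69v+63) + (2400/529)
  69v+63 = ((12167/800)v+11109/800)(2400/529) + (0)
The last nonzero remainder is the constant 2400/529, so the polynomials are coprime and gcd = 1.

1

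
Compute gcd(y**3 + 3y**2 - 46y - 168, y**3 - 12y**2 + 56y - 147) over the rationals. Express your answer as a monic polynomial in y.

Repeated division with remainder:
  y**3 + 3y**2 - 46y - 168 = (y**3 - 12y**2 + 56y - 147) + (15y**2 - 102y - 21)
  y**3 - 12y**2 + 56y - 147 = ((1/15)y - 26/75)(15y**2 - 102y - 21) + ((551/25)y - 3857/25)
  15y**2 - 102y - 21 = ((375/551)y + 75/551)((551/25)y - 3857/25) + (0)
Last nonzero remainder: (551/25)y - 3857/25. Dividing through by 551/25 gives the monic gcd y - 7.

y - 7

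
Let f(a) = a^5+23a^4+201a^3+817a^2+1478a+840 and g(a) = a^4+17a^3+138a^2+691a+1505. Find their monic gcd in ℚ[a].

a^2+12a+35

Repeated division with remainder:
  a^5+23a^4+201a^3+817a^2+1478a+840 = (a+6)(a^4+17a^3+138a^2+691a+1505) + (-39a^3-702a^2-4173a-8190)
  a^4+17a^3+138a^2+691a+1505 = (-(1/39)a+1/39)(-39a^3-702a^2-4173a-8190) + (49a^2+588a+1715)
  -39a^3-702a^2-4173a-8190 = (-(39/49)a-234/49)(49a^2+588a+1715) + (0)
Last nonzero remainder: 49a^2+588a+1715. Dividing through by 49 gives the monic gcd a^2+12a+35.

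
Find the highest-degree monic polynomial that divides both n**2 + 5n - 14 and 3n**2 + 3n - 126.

n + 7

Euclidean algorithm in ℚ[n]:
  n**2 + 5n - 14 = (1/3)(3n**2 + 3n - 126) + (4n + 28)
  3n**2 + 3n - 126 = ((3/4)n - 9/2)(4n + 28) + (0)
Last nonzero remainder: 4n + 28. Dividing through by 4 gives the monic gcd n + 7.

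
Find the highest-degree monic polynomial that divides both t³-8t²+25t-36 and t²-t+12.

1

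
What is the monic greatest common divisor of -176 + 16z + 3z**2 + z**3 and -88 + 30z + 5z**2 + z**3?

44 + 7z + z**2

Euclidean algorithm in ℚ[z]:
  z**3 + 3z**2 + 16z - 176 = (z**3 + 5z**2 + 30z - 88) + (-2z**2 - 14z - 88)
  z**3 + 5z**2 + 30z - 88 = (-(1/2)z + 1)(-2z**2 - 14z - 88) + (0)
Last nonzero remainder: -2z**2 - 14z - 88. Dividing through by -2 gives the monic gcd z**2 + 7z + 44.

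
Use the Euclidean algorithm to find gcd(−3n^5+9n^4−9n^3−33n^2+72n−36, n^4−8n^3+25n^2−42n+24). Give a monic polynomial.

Euclidean algorithm in ℚ[n]:
  −3n^5+9n^4−9n^3−33n^2+72n−36 = (−3n−15)(n^4−8n^3+25n^2−42n+24) + (−54n^3+216n^2−486n+324)
  n^4−8n^3+25n^2−42n+24 = (−(1/54)n+2/27)(−54n^3+216n^2−486n+324) + (0)
Last nonzero remainder: −54n^3+216n^2−486n+324. Dividing through by −54 gives the monic gcd n^3−4n^2+9n−6.

n^3−4n^2+9n−6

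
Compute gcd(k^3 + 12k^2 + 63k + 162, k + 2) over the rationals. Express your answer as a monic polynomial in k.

1

Euclidean algorithm in ℚ[k]:
  k^3 + 12k^2 + 63k + 162 = (k^2 + 10k + 43)(k + 2) + (76)
  k + 2 = ((1/76)k + 1/38)(76) + (0)
The last nonzero remainder is the constant 76, so the polynomials are coprime and gcd = 1.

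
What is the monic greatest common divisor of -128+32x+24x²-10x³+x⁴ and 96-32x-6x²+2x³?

-4+x

Euclidean algorithm in ℚ[x]:
  x⁴-10x³+24x²+32x-128 = ((1/2)x-7/2)(2x³-6x²-32x+96) + (19x²-128x+208)
  2x³-6x²-32x+96 = ((2/19)x+142/361)(19x²-128x+208) + (-(1280/361)x+5120/361)
  19x²-128x+208 = (-(6859/1280)x+4693/320)(-(1280/361)x+5120/361) + (0)
Last nonzero remainder: -(1280/361)x+5120/361. Dividing through by -1280/361 gives the monic gcd x-4.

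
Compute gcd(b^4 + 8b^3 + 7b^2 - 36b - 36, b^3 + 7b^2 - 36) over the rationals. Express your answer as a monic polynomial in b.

b^3 + 7b^2 - 36

By polynomial division,
  b^4 + 8b^3 + 7b^2 - 36b - 36 = (b + 1)(b^3 + 7b^2 - 36) + (0)
The last nonzero remainder b^3 + 7b^2 - 36 is already monic.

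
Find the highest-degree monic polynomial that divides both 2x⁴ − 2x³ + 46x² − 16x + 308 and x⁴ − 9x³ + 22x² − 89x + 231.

x² + x + 11

Apply the Euclidean algorithm:
  2x⁴ − 2x³ + 46x² − 16x + 308 = (2)(x⁴ − 9x³ + 22x² − 89x + 231) + (16x³ + 2x² + 162x − 154)
  x⁴ − 9x³ + 22x² − 89x + 231 = ((1/16)x − 73/128)(16x³ + 2x² + 162x − 154) + ((833/64)x² + (833/64)x + 9163/64)
  16x³ + 2x² + 162x − 154 = ((1024/833)x − 128/119)((833/64)x² + (833/64)x + 9163/64) + (0)
Last nonzero remainder: (833/64)x² + (833/64)x + 9163/64. Dividing through by 833/64 gives the monic gcd x² + x + 11.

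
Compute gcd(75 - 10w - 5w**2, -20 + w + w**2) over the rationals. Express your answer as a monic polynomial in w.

Repeated division with remainder:
  -5w**2 - 10w + 75 = (-5)(w**2 + w - 20) + (-5w - 25)
  w**2 + w - 20 = (-(1/5)w + 4/5)(-5w - 25) + (0)
Last nonzero remainder: -5w - 25. Dividing through by -5 gives the monic gcd w + 5.

5 + w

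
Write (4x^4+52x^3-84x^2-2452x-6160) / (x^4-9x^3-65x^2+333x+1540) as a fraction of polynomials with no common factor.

(4x+44)/(x-11)

Apply the Euclidean algorithm:
  4x^4+52x^3-84x^2-2452x-6160 = (4)(x^4-9x^3-65x^2+333x+1540) + (88x^3+176x^2-3784x-12320)
  x^4-9x^3-65x^2+333x+1540 = ((1/88)x-1/8)(88x^3+176x^2-3784x-12320) + (0)
Last nonzero remainder: 88x^3+176x^2-3784x-12320. Dividing through by 88 gives the monic gcd x^3+2x^2-43x-140.
Cancel x^3+2x^2-43x-140 from numerator and denominator to get the reduced form.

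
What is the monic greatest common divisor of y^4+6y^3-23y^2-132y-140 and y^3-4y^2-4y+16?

y+2

Euclidean algorithm in ℚ[y]:
  y^4+6y^3-23y^2-132y-140 = (y+10)(y^3-4y^2-4y+16) + (21y^2-108y-300)
  y^3-4y^2-4y+16 = ((1/21)y+8/147)(21y^2-108y-300) + ((792/49)y+1584/49)
  21y^2-108y-300 = ((343/264)y-1225/132)((792/49)y+1584/49) + (0)
Last nonzero remainder: (792/49)y+1584/49. Dividing through by 792/49 gives the monic gcd y+2.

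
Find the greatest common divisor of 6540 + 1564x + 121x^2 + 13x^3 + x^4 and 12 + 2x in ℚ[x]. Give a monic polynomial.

6 + x

Apply the Euclidean algorithm:
  x^4 + 13x^3 + 121x^2 + 1564x + 6540 = ((1/2)x^3 + (7/2)x^2 + (79/2)x + 545)(2x + 12) + (0)
Last nonzero remainder: 2x + 12. Dividing through by 2 gives the monic gcd x + 6.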